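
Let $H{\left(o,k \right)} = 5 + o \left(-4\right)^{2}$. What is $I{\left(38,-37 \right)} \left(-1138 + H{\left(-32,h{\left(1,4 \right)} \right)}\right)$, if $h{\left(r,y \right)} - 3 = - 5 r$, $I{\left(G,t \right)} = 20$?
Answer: $-32900$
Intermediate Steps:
$h{\left(r,y \right)} = 3 - 5 r$
$H{\left(o,k \right)} = 5 + 16 o$ ($H{\left(o,k \right)} = 5 + o 16 = 5 + 16 o$)
$I{\left(38,-37 \right)} \left(-1138 + H{\left(-32,h{\left(1,4 \right)} \right)}\right) = 20 \left(-1138 + \left(5 + 16 \left(-32\right)\right)\right) = 20 \left(-1138 + \left(5 - 512\right)\right) = 20 \left(-1138 - 507\right) = 20 \left(-1645\right) = -32900$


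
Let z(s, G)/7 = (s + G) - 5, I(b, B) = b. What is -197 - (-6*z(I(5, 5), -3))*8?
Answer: -1205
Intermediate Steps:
z(s, G) = -35 + 7*G + 7*s (z(s, G) = 7*((s + G) - 5) = 7*((G + s) - 5) = 7*(-5 + G + s) = -35 + 7*G + 7*s)
-197 - (-6*z(I(5, 5), -3))*8 = -197 - (-6*(-35 + 7*(-3) + 7*5))*8 = -197 - (-6*(-35 - 21 + 35))*8 = -197 - (-6*(-21))*8 = -197 - 126*8 = -197 - 1*1008 = -197 - 1008 = -1205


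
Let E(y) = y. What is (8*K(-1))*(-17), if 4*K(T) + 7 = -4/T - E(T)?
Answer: 68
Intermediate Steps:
K(T) = -7/4 - 1/T - T/4 (K(T) = -7/4 + (-4/T - T)/4 = -7/4 + (-T - 4/T)/4 = -7/4 + (-1/T - T/4) = -7/4 - 1/T - T/4)
(8*K(-1))*(-17) = (8*((¼)*(-4 - 1*(-1)*(7 - 1))/(-1)))*(-17) = (8*((¼)*(-1)*(-4 - 1*(-1)*6)))*(-17) = (8*((¼)*(-1)*(-4 + 6)))*(-17) = (8*((¼)*(-1)*2))*(-17) = (8*(-½))*(-17) = -4*(-17) = 68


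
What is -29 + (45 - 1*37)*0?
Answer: -29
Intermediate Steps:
-29 + (45 - 1*37)*0 = -29 + (45 - 37)*0 = -29 + 8*0 = -29 + 0 = -29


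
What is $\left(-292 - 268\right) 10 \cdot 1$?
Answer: $-5600$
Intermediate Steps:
$\left(-292 - 268\right) 10 \cdot 1 = \left(-560\right) 10 = -5600$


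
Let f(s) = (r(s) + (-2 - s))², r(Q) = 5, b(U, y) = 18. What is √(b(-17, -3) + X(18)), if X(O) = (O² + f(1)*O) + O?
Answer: 12*√3 ≈ 20.785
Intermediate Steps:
f(s) = (3 - s)² (f(s) = (5 + (-2 - s))² = (3 - s)²)
X(O) = O² + 5*O (X(O) = (O² + (-3 + 1)²*O) + O = (O² + (-2)²*O) + O = (O² + 4*O) + O = O² + 5*O)
√(b(-17, -3) + X(18)) = √(18 + 18*(5 + 18)) = √(18 + 18*23) = √(18 + 414) = √432 = 12*√3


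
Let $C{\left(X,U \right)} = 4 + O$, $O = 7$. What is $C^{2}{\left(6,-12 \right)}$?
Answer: $121$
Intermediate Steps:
$C{\left(X,U \right)} = 11$ ($C{\left(X,U \right)} = 4 + 7 = 11$)
$C^{2}{\left(6,-12 \right)} = 11^{2} = 121$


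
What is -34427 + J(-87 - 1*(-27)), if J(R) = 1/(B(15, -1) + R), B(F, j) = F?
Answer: -1549216/45 ≈ -34427.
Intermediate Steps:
J(R) = 1/(15 + R)
-34427 + J(-87 - 1*(-27)) = -34427 + 1/(15 + (-87 - 1*(-27))) = -34427 + 1/(15 + (-87 + 27)) = -34427 + 1/(15 - 60) = -34427 + 1/(-45) = -34427 - 1/45 = -1549216/45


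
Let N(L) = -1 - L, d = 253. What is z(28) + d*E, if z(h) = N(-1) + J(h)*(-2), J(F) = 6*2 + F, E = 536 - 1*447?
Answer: 22437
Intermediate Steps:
E = 89 (E = 536 - 447 = 89)
J(F) = 12 + F
z(h) = -24 - 2*h (z(h) = (-1 - 1*(-1)) + (12 + h)*(-2) = (-1 + 1) + (-24 - 2*h) = 0 + (-24 - 2*h) = -24 - 2*h)
z(28) + d*E = (-24 - 2*28) + 253*89 = (-24 - 56) + 22517 = -80 + 22517 = 22437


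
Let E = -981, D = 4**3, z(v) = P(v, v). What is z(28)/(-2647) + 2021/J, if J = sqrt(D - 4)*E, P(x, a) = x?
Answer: -28/2647 - 2021*sqrt(15)/29430 ≈ -0.27654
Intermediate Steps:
z(v) = v
D = 64
J = -1962*sqrt(15) (J = sqrt(64 - 4)*(-981) = sqrt(60)*(-981) = (2*sqrt(15))*(-981) = -1962*sqrt(15) ≈ -7598.8)
z(28)/(-2647) + 2021/J = 28/(-2647) + 2021/((-1962*sqrt(15))) = 28*(-1/2647) + 2021*(-sqrt(15)/29430) = -28/2647 - 2021*sqrt(15)/29430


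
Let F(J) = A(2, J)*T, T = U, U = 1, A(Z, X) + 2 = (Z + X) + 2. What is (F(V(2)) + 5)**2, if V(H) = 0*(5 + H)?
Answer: 49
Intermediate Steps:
A(Z, X) = X + Z (A(Z, X) = -2 + ((Z + X) + 2) = -2 + ((X + Z) + 2) = -2 + (2 + X + Z) = X + Z)
V(H) = 0
T = 1
F(J) = 2 + J (F(J) = (J + 2)*1 = (2 + J)*1 = 2 + J)
(F(V(2)) + 5)**2 = ((2 + 0) + 5)**2 = (2 + 5)**2 = 7**2 = 49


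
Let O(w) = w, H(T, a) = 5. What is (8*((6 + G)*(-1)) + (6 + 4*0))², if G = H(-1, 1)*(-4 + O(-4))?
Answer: 77284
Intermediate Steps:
G = -40 (G = 5*(-4 - 4) = 5*(-8) = -40)
(8*((6 + G)*(-1)) + (6 + 4*0))² = (8*((6 - 40)*(-1)) + (6 + 4*0))² = (8*(-34*(-1)) + (6 + 0))² = (8*34 + 6)² = (272 + 6)² = 278² = 77284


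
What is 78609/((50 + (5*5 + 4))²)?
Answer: 78609/6241 ≈ 12.596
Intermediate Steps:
78609/((50 + (5*5 + 4))²) = 78609/((50 + (25 + 4))²) = 78609/((50 + 29)²) = 78609/(79²) = 78609/6241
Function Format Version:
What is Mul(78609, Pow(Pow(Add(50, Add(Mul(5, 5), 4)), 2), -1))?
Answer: Rational(78609, 6241) ≈ 12.596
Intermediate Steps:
Mul(78609, Pow(Pow(Add(50, Add(Mul(5, 5), 4)), 2), -1)) = Mul(78609, Pow(Pow(Add(50, Add(25, 4)), 2), -1)) = Mul(78609, Pow(Pow(Add(50, 29), 2), -1)) = Mul(78609, Pow(Pow(79, 2), -1)) = Mul(78609, Pow(6241, -1)) = Mul(78609, Rational(1, 6241)) = Rational(78609, 6241)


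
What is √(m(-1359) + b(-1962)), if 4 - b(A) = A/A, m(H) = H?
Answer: 2*I*√339 ≈ 36.824*I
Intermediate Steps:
b(A) = 3 (b(A) = 4 - A/A = 4 - 1*1 = 4 - 1 = 3)
√(m(-1359) + b(-1962)) = √(-1359 + 3) = √(-1356) = 2*I*√339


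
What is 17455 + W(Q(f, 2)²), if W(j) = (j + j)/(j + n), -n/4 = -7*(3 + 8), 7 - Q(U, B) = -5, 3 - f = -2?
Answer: 1972487/113 ≈ 17456.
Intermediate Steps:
f = 5 (f = 3 - 1*(-2) = 3 + 2 = 5)
Q(U, B) = 12 (Q(U, B) = 7 - 1*(-5) = 7 + 5 = 12)
n = 308 (n = -(-28)*(3 + 8) = -(-28)*11 = -4*(-77) = 308)
W(j) = 2*j/(308 + j) (W(j) = (j + j)/(j + 308) = (2*j)/(308 + j) = 2*j/(308 + j))
17455 + W(Q(f, 2)²) = 17455 + 2*12²/(308 + 12²) = 17455 + 2*144/(308 + 144) = 17455 + 2*144/452 = 17455 + 2*144*(1/452) = 17455 + 72/113 = 1972487/113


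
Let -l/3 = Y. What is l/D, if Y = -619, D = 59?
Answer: 1857/59 ≈ 31.475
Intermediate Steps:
l = 1857 (l = -3*(-619) = 1857)
l/D = 1857/59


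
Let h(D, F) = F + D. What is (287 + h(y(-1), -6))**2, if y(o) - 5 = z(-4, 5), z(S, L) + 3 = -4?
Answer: 77841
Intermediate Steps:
z(S, L) = -7 (z(S, L) = -3 - 4 = -7)
y(o) = -2 (y(o) = 5 - 7 = -2)
h(D, F) = D + F
(287 + h(y(-1), -6))**2 = (287 + (-2 - 6))**2 = (287 - 8)**2 = 279**2 = 77841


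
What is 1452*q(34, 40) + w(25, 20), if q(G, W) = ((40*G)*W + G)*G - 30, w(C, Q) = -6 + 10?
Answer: 2687254156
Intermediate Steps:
w(C, Q) = 4
q(G, W) = -30 + G*(G + 40*G*W) (q(G, W) = (40*G*W + G)*G - 30 = (G + 40*G*W)*G - 30 = G*(G + 40*G*W) - 30 = -30 + G*(G + 40*G*W))
1452*q(34, 40) + w(25, 20) = 1452*(-30 + 34² + 40*40*34²) + 4 = 1452*(-30 + 1156 + 40*40*1156) + 4 = 1452*(-30 + 1156 + 1849600) + 4 = 1452*1850726 + 4 = 2687254152 + 4 = 2687254156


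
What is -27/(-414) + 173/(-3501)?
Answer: 2545/161046 ≈ 0.015803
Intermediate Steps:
-27/(-414) + 173/(-3501) = -27*(-1/414) + 173*(-1/3501) = 3/46 - 173/3501 = 2545/161046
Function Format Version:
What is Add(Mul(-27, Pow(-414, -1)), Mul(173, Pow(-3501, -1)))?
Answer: Rational(2545, 161046) ≈ 0.015803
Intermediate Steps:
Add(Mul(-27, Pow(-414, -1)), Mul(173, Pow(-3501, -1))) = Add(Mul(-27, Rational(-1, 414)), Mul(173, Rational(-1, 3501))) = Add(Rational(3, 46), Rational(-173, 3501)) = Rational(2545, 161046)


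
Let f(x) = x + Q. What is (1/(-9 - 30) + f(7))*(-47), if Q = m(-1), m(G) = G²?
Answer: -14617/39 ≈ -374.79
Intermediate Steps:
Q = 1 (Q = (-1)² = 1)
f(x) = 1 + x (f(x) = x + 1 = 1 + x)
(1/(-9 - 30) + f(7))*(-47) = (1/(-9 - 30) + (1 + 7))*(-47) = (1/(-39) + 8)*(-47) = (-1/39 + 8)*(-47) = (311/39)*(-47) = -14617/39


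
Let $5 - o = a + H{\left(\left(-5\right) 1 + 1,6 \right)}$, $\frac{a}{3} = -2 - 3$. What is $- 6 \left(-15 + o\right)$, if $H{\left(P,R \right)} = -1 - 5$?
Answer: $-66$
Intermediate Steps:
$a = -15$ ($a = 3 \left(-2 - 3\right) = 3 \left(-5\right) = -15$)
$H{\left(P,R \right)} = -6$ ($H{\left(P,R \right)} = -1 - 5 = -6$)
$o = 26$ ($o = 5 - \left(-15 - 6\right) = 5 - -21 = 5 + 21 = 26$)
$- 6 \left(-15 + o\right) = - 6 \left(-15 + 26\right) = \left(-6\right) 11 = -66$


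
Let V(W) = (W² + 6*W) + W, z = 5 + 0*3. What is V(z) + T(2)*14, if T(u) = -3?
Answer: 18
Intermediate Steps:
z = 5 (z = 5 + 0 = 5)
V(W) = W² + 7*W
V(z) + T(2)*14 = 5*(7 + 5) - 3*14 = 5*12 - 42 = 60 - 42 = 18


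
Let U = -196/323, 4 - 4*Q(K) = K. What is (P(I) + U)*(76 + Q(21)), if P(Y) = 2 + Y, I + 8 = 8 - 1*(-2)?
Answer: 78638/323 ≈ 243.46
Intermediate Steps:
Q(K) = 1 - K/4
I = 2 (I = -8 + (8 - 1*(-2)) = -8 + (8 + 2) = -8 + 10 = 2)
U = -196/323 (U = -196*1/323 = -196/323 ≈ -0.60681)
(P(I) + U)*(76 + Q(21)) = ((2 + 2) - 196/323)*(76 + (1 - ¼*21)) = (4 - 196/323)*(76 + (1 - 21/4)) = 1096*(76 - 17/4)/323 = (1096/323)*(287/4) = 78638/323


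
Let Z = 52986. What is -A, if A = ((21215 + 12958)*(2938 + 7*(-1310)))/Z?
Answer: 35494356/8831 ≈ 4019.3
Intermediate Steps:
A = -35494356/8831 (A = ((21215 + 12958)*(2938 + 7*(-1310)))/52986 = (34173*(2938 - 9170))*(1/52986) = (34173*(-6232))*(1/52986) = -212966136*1/52986 = -35494356/8831 ≈ -4019.3)
-A = -1*(-35494356/8831) = 35494356/8831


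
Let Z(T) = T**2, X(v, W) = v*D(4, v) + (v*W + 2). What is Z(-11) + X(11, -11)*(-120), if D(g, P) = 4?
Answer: 9121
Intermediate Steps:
X(v, W) = 2 + 4*v + W*v (X(v, W) = v*4 + (v*W + 2) = 4*v + (W*v + 2) = 4*v + (2 + W*v) = 2 + 4*v + W*v)
Z(-11) + X(11, -11)*(-120) = (-11)**2 + (2 + 4*11 - 11*11)*(-120) = 121 + (2 + 44 - 121)*(-120) = 121 - 75*(-120) = 121 + 9000 = 9121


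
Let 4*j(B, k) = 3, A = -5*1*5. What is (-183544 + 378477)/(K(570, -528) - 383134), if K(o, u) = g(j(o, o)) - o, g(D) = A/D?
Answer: -584799/1151212 ≈ -0.50799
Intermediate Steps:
A = -25 (A = -5*5 = -25)
j(B, k) = ¾ (j(B, k) = (¼)*3 = ¾)
g(D) = -25/D
K(o, u) = -100/3 - o (K(o, u) = -25/¾ - o = -25*4/3 - o = -100/3 - o)
(-183544 + 378477)/(K(570, -528) - 383134) = (-183544 + 378477)/((-100/3 - 1*570) - 383134) = 194933/((-100/3 - 570) - 383134) = 194933/(-1810/3 - 383134) = 194933/(-1151212/3) = 194933*(-3/1151212) = -584799/1151212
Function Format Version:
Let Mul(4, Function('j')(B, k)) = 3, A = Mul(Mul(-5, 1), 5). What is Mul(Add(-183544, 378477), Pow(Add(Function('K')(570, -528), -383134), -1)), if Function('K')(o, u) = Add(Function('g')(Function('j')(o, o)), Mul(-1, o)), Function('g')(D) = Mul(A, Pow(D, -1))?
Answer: Rational(-584799, 1151212) ≈ -0.50799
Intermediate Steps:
A = -25 (A = Mul(-5, 5) = -25)
Function('j')(B, k) = Rational(3, 4) (Function('j')(B, k) = Mul(Rational(1, 4), 3) = Rational(3, 4))
Function('g')(D) = Mul(-25, Pow(D, -1))
Function('K')(o, u) = Add(Rational(-100, 3), Mul(-1, o)) (Function('K')(o, u) = Add(Mul(-25, Pow(Rational(3, 4), -1)), Mul(-1, o)) = Add(Mul(-25, Rational(4, 3)), Mul(-1, o)) = Add(Rational(-100, 3), Mul(-1, o)))
Mul(Add(-183544, 378477), Pow(Add(Function('K')(570, -528), -383134), -1)) = Mul(Add(-183544, 378477), Pow(Add(Add(Rational(-100, 3), Mul(-1, 570)), -383134), -1)) = Mul(194933, Pow(Add(Add(Rational(-100, 3), -570), -383134), -1)) = Mul(194933, Pow(Add(Rational(-1810, 3), -383134), -1)) = Mul(194933, Pow(Rational(-1151212, 3), -1)) = Mul(194933, Rational(-3, 1151212)) = Rational(-584799, 1151212)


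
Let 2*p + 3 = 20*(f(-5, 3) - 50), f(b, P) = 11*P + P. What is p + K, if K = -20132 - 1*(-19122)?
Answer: -2303/2 ≈ -1151.5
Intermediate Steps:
f(b, P) = 12*P
K = -1010 (K = -20132 + 19122 = -1010)
p = -283/2 (p = -3/2 + (20*(12*3 - 50))/2 = -3/2 + (20*(36 - 50))/2 = -3/2 + (20*(-14))/2 = -3/2 + (½)*(-280) = -3/2 - 140 = -283/2 ≈ -141.50)
p + K = -283/2 - 1010 = -2303/2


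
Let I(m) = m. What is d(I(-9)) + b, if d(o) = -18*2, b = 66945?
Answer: 66909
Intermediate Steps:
d(o) = -36
d(I(-9)) + b = -36 + 66945 = 66909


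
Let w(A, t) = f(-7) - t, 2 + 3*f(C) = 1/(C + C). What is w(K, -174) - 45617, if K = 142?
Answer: -1908635/42 ≈ -45444.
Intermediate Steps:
f(C) = -⅔ + 1/(6*C) (f(C) = -⅔ + 1/(3*(C + C)) = -⅔ + 1/(3*((2*C))) = -⅔ + (1/(2*C))/3 = -⅔ + 1/(6*C))
w(A, t) = -29/42 - t (w(A, t) = (⅙)*(1 - 4*(-7))/(-7) - t = (⅙)*(-⅐)*(1 + 28) - t = (⅙)*(-⅐)*29 - t = -29/42 - t)
w(K, -174) - 45617 = (-29/42 - 1*(-174)) - 45617 = (-29/42 + 174) - 45617 = 7279/42 - 45617 = -1908635/42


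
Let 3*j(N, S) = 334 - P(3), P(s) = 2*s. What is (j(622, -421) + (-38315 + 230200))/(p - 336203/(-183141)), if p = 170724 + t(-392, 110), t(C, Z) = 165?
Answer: 5023147743/4471016936 ≈ 1.1235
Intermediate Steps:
j(N, S) = 328/3 (j(N, S) = (334 - 2*3)/3 = (334 - 1*6)/3 = (334 - 6)/3 = (⅓)*328 = 328/3)
p = 170889 (p = 170724 + 165 = 170889)
(j(622, -421) + (-38315 + 230200))/(p - 336203/(-183141)) = (328/3 + (-38315 + 230200))/(170889 - 336203/(-183141)) = (328/3 + 191885)/(170889 - 336203*(-1/183141)) = 575983/(3*(170889 + 48029/26163)) = 575983/(3*(4471016936/26163)) = (575983/3)*(26163/4471016936) = 5023147743/4471016936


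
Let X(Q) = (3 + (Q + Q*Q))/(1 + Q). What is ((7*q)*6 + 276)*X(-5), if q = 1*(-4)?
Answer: -621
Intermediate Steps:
q = -4
X(Q) = (3 + Q + Q²)/(1 + Q) (X(Q) = (3 + (Q + Q²))/(1 + Q) = (3 + Q + Q²)/(1 + Q))
((7*q)*6 + 276)*X(-5) = ((7*(-4))*6 + 276)*((3 - 5 + (-5)²)/(1 - 5)) = (-28*6 + 276)*((3 - 5 + 25)/(-4)) = (-168 + 276)*(-¼*23) = 108*(-23/4) = -621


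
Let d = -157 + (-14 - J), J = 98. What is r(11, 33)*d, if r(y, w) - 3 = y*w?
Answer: -98454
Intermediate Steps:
r(y, w) = 3 + w*y (r(y, w) = 3 + y*w = 3 + w*y)
d = -269 (d = -157 + (-14 - 1*98) = -157 + (-14 - 98) = -157 - 112 = -269)
r(11, 33)*d = (3 + 33*11)*(-269) = (3 + 363)*(-269) = 366*(-269) = -98454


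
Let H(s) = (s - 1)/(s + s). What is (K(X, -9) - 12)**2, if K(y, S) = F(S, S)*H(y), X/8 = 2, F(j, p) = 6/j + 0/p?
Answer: 38809/256 ≈ 151.60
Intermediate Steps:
F(j, p) = 6/j (F(j, p) = 6/j + 0 = 6/j)
X = 16 (X = 8*2 = 16)
H(s) = (-1 + s)/(2*s) (H(s) = (-1 + s)/((2*s)) = (-1 + s)*(1/(2*s)) = (-1 + s)/(2*s))
K(y, S) = 3*(-1 + y)/(S*y) (K(y, S) = (6/S)*((-1 + y)/(2*y)) = 3*(-1 + y)/(S*y))
(K(X, -9) - 12)**2 = (3*(-1 + 16)/(-9*16) - 12)**2 = (3*(-1/9)*(1/16)*15 - 12)**2 = (-5/16 - 12)**2 = (-197/16)**2 = 38809/256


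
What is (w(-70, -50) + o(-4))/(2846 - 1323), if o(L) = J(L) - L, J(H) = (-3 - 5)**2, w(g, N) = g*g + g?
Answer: 4898/1523 ≈ 3.2160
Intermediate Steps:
w(g, N) = g + g**2 (w(g, N) = g**2 + g = g + g**2)
J(H) = 64 (J(H) = (-8)**2 = 64)
o(L) = 64 - L
(w(-70, -50) + o(-4))/(2846 - 1323) = (-70*(1 - 70) + (64 - 1*(-4)))/(2846 - 1323) = (-70*(-69) + (64 + 4))/1523 = (4830 + 68)*(1/1523) = 4898*(1/1523) = 4898/1523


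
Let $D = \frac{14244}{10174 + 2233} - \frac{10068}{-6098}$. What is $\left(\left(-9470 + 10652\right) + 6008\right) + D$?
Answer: $\frac{272095986964}{37828943} \approx 7192.8$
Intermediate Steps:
$D = \frac{105886794}{37828943}$ ($D = \frac{14244}{12407} - - \frac{5034}{3049} = 14244 \cdot \frac{1}{12407} + \frac{5034}{3049} = \frac{14244}{12407} + \frac{5034}{3049} = \frac{105886794}{37828943} \approx 2.7991$)
$\left(\left(-9470 + 10652\right) + 6008\right) + D = \left(\left(-9470 + 10652\right) + 6008\right) + \frac{105886794}{37828943} = \left(1182 + 6008\right) + \frac{105886794}{37828943} = 7190 + \frac{105886794}{37828943} = \frac{272095986964}{37828943}$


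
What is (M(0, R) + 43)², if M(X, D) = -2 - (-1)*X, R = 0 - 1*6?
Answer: 1681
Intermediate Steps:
R = -6 (R = 0 - 6 = -6)
M(X, D) = -2 + X
(M(0, R) + 43)² = ((-2 + 0) + 43)² = (-2 + 43)² = 41² = 1681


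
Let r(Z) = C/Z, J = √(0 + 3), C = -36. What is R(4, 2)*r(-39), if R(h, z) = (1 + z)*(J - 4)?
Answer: -144/13 + 36*√3/13 ≈ -6.2805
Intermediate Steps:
J = √3 ≈ 1.7320
r(Z) = -36/Z
R(h, z) = (1 + z)*(-4 + √3) (R(h, z) = (1 + z)*(√3 - 4) = (1 + z)*(-4 + √3))
R(4, 2)*r(-39) = (-4 + √3 - 4*2 + 2*√3)*(-36/(-39)) = (-4 + √3 - 8 + 2*√3)*(-36*(-1/39)) = (-12 + 3*√3)*(12/13) = -144/13 + 36*√3/13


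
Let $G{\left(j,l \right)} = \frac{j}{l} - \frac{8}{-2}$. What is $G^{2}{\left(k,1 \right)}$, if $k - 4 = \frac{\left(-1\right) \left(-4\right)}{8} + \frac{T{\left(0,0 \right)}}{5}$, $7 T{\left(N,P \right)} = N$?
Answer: $\frac{289}{4} \approx 72.25$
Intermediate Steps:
$T{\left(N,P \right)} = \frac{N}{7}$
$k = \frac{9}{2}$ ($k = 4 + \left(\frac{\left(-1\right) \left(-4\right)}{8} + \frac{\frac{1}{7} \cdot 0}{5}\right) = 4 + \left(4 \cdot \frac{1}{8} + 0 \cdot \frac{1}{5}\right) = 4 + \left(\frac{1}{2} + 0\right) = 4 + \frac{1}{2} = \frac{9}{2} \approx 4.5$)
$G{\left(j,l \right)} = 4 + \frac{j}{l}$ ($G{\left(j,l \right)} = \frac{j}{l} - -4 = \frac{j}{l} + 4 = 4 + \frac{j}{l}$)
$G^{2}{\left(k,1 \right)} = \left(4 + \frac{9}{2 \cdot 1}\right)^{2} = \left(4 + \frac{9}{2} \cdot 1\right)^{2} = \left(4 + \frac{9}{2}\right)^{2} = \left(\frac{17}{2}\right)^{2} = \frac{289}{4}$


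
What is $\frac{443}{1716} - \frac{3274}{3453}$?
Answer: $- \frac{1362835}{1975116} \approx -0.69$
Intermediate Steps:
$\frac{443}{1716} - \frac{3274}{3453} = - \frac{1362835}{1975116}$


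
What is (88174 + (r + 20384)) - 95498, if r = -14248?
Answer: -1188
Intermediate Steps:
(88174 + (r + 20384)) - 95498 = (88174 + (-14248 + 20384)) - 95498 = (88174 + 6136) - 95498 = 94310 - 95498 = -1188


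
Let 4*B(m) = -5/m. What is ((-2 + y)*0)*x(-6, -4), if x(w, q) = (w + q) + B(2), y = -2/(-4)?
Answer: 0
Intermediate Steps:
B(m) = -5/(4*m) (B(m) = (-5/m)/4 = -5/(4*m))
y = 1/2 (y = -2*(-1/4) = 1/2 ≈ 0.50000)
x(w, q) = -5/8 + q + w (x(w, q) = (w + q) - 5/4/2 = (q + w) - 5/4*1/2 = (q + w) - 5/8 = -5/8 + q + w)
((-2 + y)*0)*x(-6, -4) = ((-2 + 1/2)*0)*(-5/8 - 4 - 6) = -3/2*0*(-85/8) = 0*(-85/8) = 0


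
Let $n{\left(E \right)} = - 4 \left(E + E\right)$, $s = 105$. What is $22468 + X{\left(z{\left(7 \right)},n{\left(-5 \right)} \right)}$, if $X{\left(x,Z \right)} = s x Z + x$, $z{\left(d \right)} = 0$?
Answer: $22468$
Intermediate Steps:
$n{\left(E \right)} = - 8 E$ ($n{\left(E \right)} = - 4 \cdot 2 E = - 8 E$)
$X{\left(x,Z \right)} = x + 105 Z x$ ($X{\left(x,Z \right)} = 105 x Z + x = 105 Z x + x = x + 105 Z x$)
$22468 + X{\left(z{\left(7 \right)},n{\left(-5 \right)} \right)} = 22468 + 0 \left(1 + 105 \left(\left(-8\right) \left(-5\right)\right)\right) = 22468 + 0 \left(1 + 105 \cdot 40\right) = 22468 + 0 \left(1 + 4200\right) = 22468 + 0 \cdot 4201 = 22468 + 0 = 22468$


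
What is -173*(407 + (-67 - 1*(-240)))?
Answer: -100340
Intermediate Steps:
-173*(407 + (-67 - 1*(-240))) = -173*(407 + (-67 + 240)) = -173*(407 + 173) = -173*580 = -100340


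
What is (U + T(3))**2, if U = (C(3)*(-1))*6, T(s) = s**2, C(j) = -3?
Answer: 729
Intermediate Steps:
U = 18 (U = -3*(-1)*6 = 3*6 = 18)
(U + T(3))**2 = (18 + 3**2)**2 = (18 + 9)**2 = 27**2 = 729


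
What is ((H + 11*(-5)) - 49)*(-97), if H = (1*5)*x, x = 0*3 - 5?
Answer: 12513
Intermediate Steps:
x = -5 (x = 0 - 5 = -5)
H = -25 (H = (1*5)*(-5) = 5*(-5) = -25)
((H + 11*(-5)) - 49)*(-97) = ((-25 + 11*(-5)) - 49)*(-97) = ((-25 - 55) - 49)*(-97) = (-80 - 49)*(-97) = -129*(-97) = 12513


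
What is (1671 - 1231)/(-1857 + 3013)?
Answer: 110/289 ≈ 0.38062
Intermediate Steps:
(1671 - 1231)/(-1857 + 3013) = 440/1156 = 440*(1/1156) = 110/289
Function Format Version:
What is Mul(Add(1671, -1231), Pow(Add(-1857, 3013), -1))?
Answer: Rational(110, 289) ≈ 0.38062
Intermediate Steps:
Mul(Add(1671, -1231), Pow(Add(-1857, 3013), -1)) = Mul(440, Pow(1156, -1)) = Mul(440, Rational(1, 1156)) = Rational(110, 289)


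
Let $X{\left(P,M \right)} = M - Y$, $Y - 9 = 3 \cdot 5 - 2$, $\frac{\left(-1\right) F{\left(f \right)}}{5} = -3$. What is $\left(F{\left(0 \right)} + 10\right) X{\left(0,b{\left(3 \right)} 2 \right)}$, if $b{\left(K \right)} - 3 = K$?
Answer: $-250$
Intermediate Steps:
$F{\left(f \right)} = 15$ ($F{\left(f \right)} = \left(-5\right) \left(-3\right) = 15$)
$b{\left(K \right)} = 3 + K$
$Y = 22$ ($Y = 9 + \left(3 \cdot 5 - 2\right) = 9 + \left(15 - 2\right) = 9 + 13 = 22$)
$X{\left(P,M \right)} = -22 + M$ ($X{\left(P,M \right)} = M - 22 = -22 + M$)
$\left(F{\left(0 \right)} + 10\right) X{\left(0,b{\left(3 \right)} 2 \right)} = \left(15 + 10\right) \left(-22 + \left(3 + 3\right) 2\right) = 25 \left(-22 + 6 \cdot 2\right) = 25 \left(-22 + 12\right) = 25 \left(-10\right) = -250$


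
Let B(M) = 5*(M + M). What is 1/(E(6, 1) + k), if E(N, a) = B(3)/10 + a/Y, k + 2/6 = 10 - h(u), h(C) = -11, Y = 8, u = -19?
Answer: 24/571 ≈ 0.042032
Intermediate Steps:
B(M) = 10*M (B(M) = 5*(2*M) = 10*M)
k = 62/3 (k = -⅓ + (10 - 1*(-11)) = -⅓ + (10 + 11) = -⅓ + 21 = 62/3 ≈ 20.667)
E(N, a) = 3 + a/8 (E(N, a) = (10*3)/10 + a/8 = 30*(⅒) + a*(⅛) = 3 + a/8)
1/(E(6, 1) + k) = 1/((3 + (⅛)*1) + 62/3) = 1/((3 + ⅛) + 62/3) = 1/(25/8 + 62/3) = 1/(571/24) = 24/571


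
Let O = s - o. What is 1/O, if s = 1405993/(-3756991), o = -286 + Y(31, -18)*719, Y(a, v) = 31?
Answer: -3756991/82666478966 ≈ -4.5448e-5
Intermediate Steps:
o = 22003 (o = -286 + 31*719 = -286 + 22289 = 22003)
s = -1405993/3756991 (s = 1405993*(-1/3756991) = -1405993/3756991 ≈ -0.37423)
O = -82666478966/3756991 (O = -1405993/3756991 - 1*22003 = -1405993/3756991 - 22003 = -82666478966/3756991 ≈ -22003.)
1/O = 1/(-82666478966/3756991) = -3756991/82666478966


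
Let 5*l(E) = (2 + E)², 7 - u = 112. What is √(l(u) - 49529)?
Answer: 2*I*√296295/5 ≈ 217.73*I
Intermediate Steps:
u = -105 (u = 7 - 1*112 = 7 - 112 = -105)
l(E) = (2 + E)²/5
√(l(u) - 49529) = √((2 - 105)²/5 - 49529) = √((⅕)*(-103)² - 49529) = √((⅕)*10609 - 49529) = √(10609/5 - 49529) = √(-237036/5) = 2*I*√296295/5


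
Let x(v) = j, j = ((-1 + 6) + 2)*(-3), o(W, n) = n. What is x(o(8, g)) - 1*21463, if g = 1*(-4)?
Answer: -21484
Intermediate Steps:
g = -4
j = -21 (j = (5 + 2)*(-3) = 7*(-3) = -21)
x(v) = -21
x(o(8, g)) - 1*21463 = -21 - 1*21463 = -21 - 21463 = -21484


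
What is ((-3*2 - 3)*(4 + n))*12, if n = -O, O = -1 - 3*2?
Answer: -1188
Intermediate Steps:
O = -7 (O = -1 - 6 = -7)
n = 7 (n = -1*(-7) = 7)
((-3*2 - 3)*(4 + n))*12 = ((-3*2 - 3)*(4 + 7))*12 = ((-6 - 3)*11)*12 = -9*11*12 = -99*12 = -1188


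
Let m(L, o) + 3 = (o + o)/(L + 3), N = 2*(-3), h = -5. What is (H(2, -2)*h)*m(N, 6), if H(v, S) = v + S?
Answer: 0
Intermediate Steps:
H(v, S) = S + v
N = -6
m(L, o) = -3 + 2*o/(3 + L) (m(L, o) = -3 + (o + o)/(L + 3) = -3 + (2*o)/(3 + L) = -3 + 2*o/(3 + L))
(H(2, -2)*h)*m(N, 6) = ((-2 + 2)*(-5))*((-9 - 3*(-6) + 2*6)/(3 - 6)) = (0*(-5))*((-9 + 18 + 12)/(-3)) = 0*(-⅓*21) = 0*(-7) = 0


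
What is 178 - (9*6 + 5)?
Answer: 119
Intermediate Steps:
178 - (9*6 + 5) = 178 - (54 + 5) = 178 - 1*59 = 178 - 59 = 119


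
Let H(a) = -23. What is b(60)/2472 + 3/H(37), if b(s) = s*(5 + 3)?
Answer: 151/2369 ≈ 0.063740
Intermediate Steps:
b(s) = 8*s (b(s) = s*8 = 8*s)
b(60)/2472 + 3/H(37) = (8*60)/2472 + 3/(-23) = 480*(1/2472) + 3*(-1/23) = 20/103 - 3/23 = 151/2369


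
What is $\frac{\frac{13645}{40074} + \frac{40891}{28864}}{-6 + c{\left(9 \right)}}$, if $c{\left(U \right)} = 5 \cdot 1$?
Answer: $- \frac{1016257607}{578347968} \approx -1.7572$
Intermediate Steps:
$c{\left(U \right)} = 5$
$\frac{\frac{13645}{40074} + \frac{40891}{28864}}{-6 + c{\left(9 \right)}} = \frac{\frac{13645}{40074} + \frac{40891}{28864}}{-6 + 5} = \frac{13645 \cdot \frac{1}{40074} + 40891 \cdot \frac{1}{28864}}{-1} = - (\frac{13645}{40074} + \frac{40891}{28864}) = \left(-1\right) \frac{1016257607}{578347968} = - \frac{1016257607}{578347968}$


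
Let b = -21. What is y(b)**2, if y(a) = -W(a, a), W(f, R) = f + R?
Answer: 1764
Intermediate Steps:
W(f, R) = R + f
y(a) = -2*a (y(a) = -(a + a) = -2*a)
y(b)**2 = (-2*(-21))**2 = 42**2 = 1764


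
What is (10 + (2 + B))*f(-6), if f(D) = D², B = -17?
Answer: -180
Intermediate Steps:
(10 + (2 + B))*f(-6) = (10 + (2 - 17))*(-6)² = (10 - 15)*36 = -5*36 = -180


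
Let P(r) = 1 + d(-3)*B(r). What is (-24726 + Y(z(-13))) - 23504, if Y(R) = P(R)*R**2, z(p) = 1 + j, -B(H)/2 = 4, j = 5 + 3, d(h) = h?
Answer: -46205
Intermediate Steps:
j = 8
B(H) = -8 (B(H) = -2*4 = -8)
z(p) = 9 (z(p) = 1 + 8 = 9)
P(r) = 25 (P(r) = 1 - 3*(-8) = 1 + 24 = 25)
Y(R) = 25*R**2
(-24726 + Y(z(-13))) - 23504 = (-24726 + 25*9**2) - 23504 = (-24726 + 25*81) - 23504 = (-24726 + 2025) - 23504 = -22701 - 23504 = -46205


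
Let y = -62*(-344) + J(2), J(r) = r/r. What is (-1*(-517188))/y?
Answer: 73884/3047 ≈ 24.248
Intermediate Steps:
J(r) = 1
y = 21329 (y = -62*(-344) + 1 = 21328 + 1 = 21329)
(-1*(-517188))/y = -1*(-517188)/21329 = 517188*(1/21329) = 73884/3047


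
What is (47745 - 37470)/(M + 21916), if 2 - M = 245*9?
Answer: 3425/6571 ≈ 0.52123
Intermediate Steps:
M = -2203 (M = 2 - 245*9 = 2 - 1*2205 = 2 - 2205 = -2203)
(47745 - 37470)/(M + 21916) = (47745 - 37470)/(-2203 + 21916) = 10275/19713 = 10275*(1/19713) = 3425/6571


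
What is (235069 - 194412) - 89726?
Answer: -49069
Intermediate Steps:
(235069 - 194412) - 89726 = 40657 - 89726 = -49069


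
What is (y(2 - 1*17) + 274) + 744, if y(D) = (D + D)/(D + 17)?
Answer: 1003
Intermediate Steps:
y(D) = 2*D/(17 + D) (y(D) = (2*D)/(17 + D) = 2*D/(17 + D))
(y(2 - 1*17) + 274) + 744 = (2*(2 - 1*17)/(17 + (2 - 1*17)) + 274) + 744 = (2*(2 - 17)/(17 + (2 - 17)) + 274) + 744 = (2*(-15)/(17 - 15) + 274) + 744 = (2*(-15)/2 + 274) + 744 = (2*(-15)*(1/2) + 274) + 744 = (-15 + 274) + 744 = 259 + 744 = 1003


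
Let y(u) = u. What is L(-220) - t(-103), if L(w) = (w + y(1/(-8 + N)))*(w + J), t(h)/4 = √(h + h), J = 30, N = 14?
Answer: 125305/3 - 4*I*√206 ≈ 41768.0 - 57.411*I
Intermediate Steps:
t(h) = 4*√2*√h (t(h) = 4*√(h + h) = 4*√(2*h) = 4*(√2*√h) = 4*√2*√h)
L(w) = (30 + w)*(⅙ + w) (L(w) = (w + 1/(-8 + 14))*(w + 30) = (w + 1/6)*(30 + w) = (w + ⅙)*(30 + w) = (⅙ + w)*(30 + w) = (30 + w)*(⅙ + w))
L(-220) - t(-103) = (5 + (-220)² + (181/6)*(-220)) - 4*√2*√(-103) = (5 + 48400 - 19910/3) - 4*√2*I*√103 = 125305/3 - 4*I*√206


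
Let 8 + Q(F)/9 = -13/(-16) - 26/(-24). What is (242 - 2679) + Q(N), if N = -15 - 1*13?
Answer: -39871/16 ≈ -2491.9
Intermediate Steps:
N = -28 (N = -15 - 13 = -28)
Q(F) = -879/16 (Q(F) = -72 + 9*(-13/(-16) - 26/(-24)) = -72 + 9*(-13*(-1/16) - 26*(-1/24)) = -72 + 9*(13/16 + 13/12) = -72 + 9*(91/48) = -72 + 273/16 = -879/16)
(242 - 2679) + Q(N) = (242 - 2679) - 879/16 = -2437 - 879/16 = -39871/16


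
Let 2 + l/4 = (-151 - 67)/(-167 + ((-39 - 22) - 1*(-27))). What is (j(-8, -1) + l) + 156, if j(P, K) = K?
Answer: 30419/201 ≈ 151.34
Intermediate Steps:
l = -736/201 (l = -8 + 4*((-151 - 67)/(-167 + ((-39 - 22) - 1*(-27)))) = -8 + 4*(-218/(-167 + (-61 + 27))) = -8 + 4*(-218/(-167 - 34)) = -8 + 4*(-218/(-201)) = -8 + 4*(-218*(-1/201)) = -8 + 4*(218/201) = -8 + 872/201 = -736/201 ≈ -3.6617)
(j(-8, -1) + l) + 156 = (-1 - 736/201) + 156 = -937/201 + 156 = 30419/201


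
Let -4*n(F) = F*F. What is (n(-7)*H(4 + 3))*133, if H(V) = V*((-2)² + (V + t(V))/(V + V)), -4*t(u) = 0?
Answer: -410571/8 ≈ -51321.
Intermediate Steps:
t(u) = 0 (t(u) = -¼*0 = 0)
n(F) = -F²/4 (n(F) = -F*F/4 = -F²/4)
H(V) = 9*V/2 (H(V) = V*((-2)² + (V + 0)/(V + V)) = V*(4 + V/((2*V))) = V*(4 + V*(1/(2*V))) = V*(4 + ½) = V*(9/2) = 9*V/2)
(n(-7)*H(4 + 3))*133 = ((-¼*(-7)²)*(9*(4 + 3)/2))*133 = ((-¼*49)*((9/2)*7))*133 = -49/4*63/2*133 = -3087/8*133 = -410571/8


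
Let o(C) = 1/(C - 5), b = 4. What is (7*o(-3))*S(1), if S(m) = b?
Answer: -7/2 ≈ -3.5000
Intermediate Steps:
o(C) = 1/(-5 + C)
S(m) = 4
(7*o(-3))*S(1) = (7/(-5 - 3))*4 = (7/(-8))*4 = (7*(-⅛))*4 = -7/8*4 = -7/2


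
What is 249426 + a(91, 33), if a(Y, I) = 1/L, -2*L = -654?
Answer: 81562303/327 ≈ 2.4943e+5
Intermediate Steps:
L = 327 (L = -1/2*(-654) = 327)
a(Y, I) = 1/327
249426 + a(91, 33) = 249426 + 1/327 = 81562303/327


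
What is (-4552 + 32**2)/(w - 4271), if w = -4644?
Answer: 3528/8915 ≈ 0.39574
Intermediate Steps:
(-4552 + 32**2)/(w - 4271) = (-4552 + 32**2)/(-4644 - 4271) = (-4552 + 1024)/(-8915) = -3528*(-1/8915) = 3528/8915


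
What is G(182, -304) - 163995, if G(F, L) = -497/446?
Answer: -73142267/446 ≈ -1.6400e+5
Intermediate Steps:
G(F, L) = -497/446 (G(F, L) = -497*1/446 = -497/446)
G(182, -304) - 163995 = -497/446 - 163995 = -73142267/446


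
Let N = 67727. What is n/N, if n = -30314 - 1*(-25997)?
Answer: -4317/67727 ≈ -0.063741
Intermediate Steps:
n = -4317 (n = -30314 + 25997 = -4317)
n/N = -4317/67727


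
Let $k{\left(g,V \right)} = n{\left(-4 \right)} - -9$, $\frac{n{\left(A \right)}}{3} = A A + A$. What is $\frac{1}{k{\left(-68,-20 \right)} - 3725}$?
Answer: $- \frac{1}{3680} \approx -0.00027174$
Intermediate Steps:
$n{\left(A \right)} = 3 A + 3 A^{2}$ ($n{\left(A \right)} = 3 \left(A A + A\right) = 3 \left(A^{2} + A\right) = 3 \left(A + A^{2}\right) = 3 A + 3 A^{2}$)
$k{\left(g,V \right)} = 45$ ($k{\left(g,V \right)} = 3 \left(-4\right) \left(1 - 4\right) - -9 = 3 \left(-4\right) \left(-3\right) + 9 = 36 + 9 = 45$)
$\frac{1}{k{\left(-68,-20 \right)} - 3725} = \frac{1}{45 - 3725} = \frac{1}{-3680} = - \frac{1}{3680}$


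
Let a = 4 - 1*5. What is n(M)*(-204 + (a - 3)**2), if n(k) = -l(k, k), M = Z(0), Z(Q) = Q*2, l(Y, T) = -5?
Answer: -940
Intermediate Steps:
a = -1 (a = 4 - 5 = -1)
Z(Q) = 2*Q
M = 0 (M = 2*0 = 0)
n(k) = 5 (n(k) = -1*(-5) = 5)
n(M)*(-204 + (a - 3)**2) = 5*(-204 + (-1 - 3)**2) = 5*(-204 + (-4)**2) = 5*(-204 + 16) = 5*(-188) = -940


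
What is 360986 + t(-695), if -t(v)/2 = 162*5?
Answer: 359366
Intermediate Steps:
t(v) = -1620 (t(v) = -324*5 = -2*810 = -1620)
360986 + t(-695) = 360986 - 1620 = 359366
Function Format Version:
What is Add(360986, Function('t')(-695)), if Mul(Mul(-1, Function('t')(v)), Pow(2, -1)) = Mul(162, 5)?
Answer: 359366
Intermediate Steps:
Function('t')(v) = -1620 (Function('t')(v) = Mul(-2, Mul(162, 5)) = Mul(-2, 810) = -1620)
Add(360986, Function('t')(-695)) = Add(360986, -1620) = 359366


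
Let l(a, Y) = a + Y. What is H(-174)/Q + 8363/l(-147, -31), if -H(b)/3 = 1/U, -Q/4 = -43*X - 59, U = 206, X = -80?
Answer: -3883141523/82649672 ≈ -46.983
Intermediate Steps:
l(a, Y) = Y + a
Q = -13524 (Q = -4*(-43*(-80) - 59) = -4*(3440 - 59) = -4*3381 = -13524)
H(b) = -3/206
H(-174)/Q + 8363/l(-147, -31) = -3/206/(-13524) + 8363/(-31 - 147) = -3/206*(-1/13524) + 8363/(-178) = 1/928648 + 8363*(-1/178) = 1/928648 - 8363/178 = -3883141523/82649672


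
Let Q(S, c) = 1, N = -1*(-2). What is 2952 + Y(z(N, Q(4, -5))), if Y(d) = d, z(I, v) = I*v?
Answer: 2954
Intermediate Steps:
N = 2
2952 + Y(z(N, Q(4, -5))) = 2952 + 2*1 = 2952 + 2 = 2954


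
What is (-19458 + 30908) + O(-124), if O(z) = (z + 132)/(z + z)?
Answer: 354949/31 ≈ 11450.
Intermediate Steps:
O(z) = (132 + z)/(2*z) (O(z) = (132 + z)/((2*z)) = (132 + z)*(1/(2*z)) = (132 + z)/(2*z))
(-19458 + 30908) + O(-124) = (-19458 + 30908) + (½)*(132 - 124)/(-124) = 11450 + (½)*(-1/124)*8 = 11450 - 1/31 = 354949/31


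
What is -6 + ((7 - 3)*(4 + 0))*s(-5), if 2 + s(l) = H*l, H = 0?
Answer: -38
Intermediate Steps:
s(l) = -2 (s(l) = -2 + 0*l = -2 + 0 = -2)
-6 + ((7 - 3)*(4 + 0))*s(-5) = -6 + ((7 - 3)*(4 + 0))*(-2) = -6 + (4*4)*(-2) = -6 + 16*(-2) = -6 - 32 = -38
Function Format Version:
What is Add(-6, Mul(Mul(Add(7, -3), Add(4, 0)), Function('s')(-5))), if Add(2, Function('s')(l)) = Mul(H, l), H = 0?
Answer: -38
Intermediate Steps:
Function('s')(l) = -2 (Function('s')(l) = Add(-2, Mul(0, l)) = Add(-2, 0) = -2)
Add(-6, Mul(Mul(Add(7, -3), Add(4, 0)), Function('s')(-5))) = Add(-6, Mul(Mul(Add(7, -3), Add(4, 0)), -2)) = Add(-6, Mul(Mul(4, 4), -2)) = Add(-6, Mul(16, -2)) = Add(-6, -32) = -38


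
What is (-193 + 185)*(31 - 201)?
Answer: 1360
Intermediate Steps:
(-193 + 185)*(31 - 201) = -8*(-170) = 1360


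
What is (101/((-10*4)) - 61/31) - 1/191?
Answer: -1065301/236840 ≈ -4.4980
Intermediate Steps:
(101/((-10*4)) - 61/31) - 1/191 = (101/(-40) - 61*1/31) - 1*1/191 = (101*(-1/40) - 61/31) - 1/191 = (-101/40 - 61/31) - 1/191 = -5571/1240 - 1/191 = -1065301/236840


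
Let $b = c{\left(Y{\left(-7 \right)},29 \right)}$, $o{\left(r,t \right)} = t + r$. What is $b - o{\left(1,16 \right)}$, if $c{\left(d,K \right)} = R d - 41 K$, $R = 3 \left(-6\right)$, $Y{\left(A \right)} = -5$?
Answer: $-1116$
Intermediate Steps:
$R = -18$
$c{\left(d,K \right)} = - 41 K - 18 d$ ($c{\left(d,K \right)} = - 18 d - 41 K = - 41 K - 18 d$)
$o{\left(r,t \right)} = r + t$
$b = -1099$ ($b = \left(-41\right) 29 - -90 = -1189 + 90 = -1099$)
$b - o{\left(1,16 \right)} = -1099 - \left(1 + 16\right) = -1099 - 17 = -1116$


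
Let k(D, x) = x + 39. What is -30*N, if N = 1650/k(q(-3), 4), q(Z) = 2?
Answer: -49500/43 ≈ -1151.2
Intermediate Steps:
k(D, x) = 39 + x
N = 1650/43 (N = 1650/(39 + 4) = 1650/43 ≈ 38.372)
-30*N = -30*1650/43 = -49500/43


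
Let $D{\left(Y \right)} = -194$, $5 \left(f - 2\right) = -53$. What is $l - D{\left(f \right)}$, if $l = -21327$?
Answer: $-21133$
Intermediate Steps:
$f = - \frac{43}{5}$ ($f = 2 + \frac{1}{5} \left(-53\right) = 2 - \frac{53}{5} = - \frac{43}{5} \approx -8.6$)
$l - D{\left(f \right)} = -21327 - -194 = -21327 + 194 = -21133$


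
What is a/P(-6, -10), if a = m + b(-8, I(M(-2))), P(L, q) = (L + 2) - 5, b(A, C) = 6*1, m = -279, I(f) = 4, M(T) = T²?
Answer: 91/3 ≈ 30.333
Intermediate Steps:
b(A, C) = 6
P(L, q) = -3 + L (P(L, q) = (2 + L) - 5 = -3 + L)
a = -273 (a = -279 + 6 = -273)
a/P(-6, -10) = -273/(-3 - 6) = -273/(-9) = -273*(-⅑) = 91/3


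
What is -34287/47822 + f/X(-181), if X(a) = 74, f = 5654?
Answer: 133924175/1769414 ≈ 75.688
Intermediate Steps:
-34287/47822 + f/X(-181) = -34287/47822 + 5654/74 = -34287*1/47822 + 5654*(1/74) = -34287/47822 + 2827/37 = 133924175/1769414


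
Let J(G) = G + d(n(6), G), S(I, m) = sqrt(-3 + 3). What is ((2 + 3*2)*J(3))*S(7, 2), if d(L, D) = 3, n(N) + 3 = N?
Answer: 0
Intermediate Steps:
n(N) = -3 + N
S(I, m) = 0 (S(I, m) = sqrt(0) = 0)
J(G) = 3 + G (J(G) = G + 3 = 3 + G)
((2 + 3*2)*J(3))*S(7, 2) = ((2 + 3*2)*(3 + 3))*0 = ((2 + 6)*6)*0 = (8*6)*0 = 48*0 = 0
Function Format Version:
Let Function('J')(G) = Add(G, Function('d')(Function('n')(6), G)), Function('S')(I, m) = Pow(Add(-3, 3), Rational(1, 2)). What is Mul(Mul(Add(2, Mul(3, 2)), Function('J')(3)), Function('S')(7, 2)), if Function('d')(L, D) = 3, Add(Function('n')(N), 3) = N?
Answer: 0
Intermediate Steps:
Function('n')(N) = Add(-3, N)
Function('S')(I, m) = 0 (Function('S')(I, m) = Pow(0, Rational(1, 2)) = 0)
Function('J')(G) = Add(3, G) (Function('J')(G) = Add(G, 3) = Add(3, G))
Mul(Mul(Add(2, Mul(3, 2)), Function('J')(3)), Function('S')(7, 2)) = Mul(Mul(Add(2, Mul(3, 2)), Add(3, 3)), 0) = Mul(Mul(Add(2, 6), 6), 0) = Mul(Mul(8, 6), 0) = Mul(48, 0) = 0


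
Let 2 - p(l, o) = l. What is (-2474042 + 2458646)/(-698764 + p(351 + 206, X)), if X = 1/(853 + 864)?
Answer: 15396/699319 ≈ 0.022016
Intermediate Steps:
X = 1/1717 ≈ 0.00058241
p(l, o) = 2 - l
(-2474042 + 2458646)/(-698764 + p(351 + 206, X)) = (-2474042 + 2458646)/(-698764 + (2 - (351 + 206))) = -15396/(-698764 + (2 - 1*557)) = -15396/(-698764 + (2 - 557)) = -15396/(-698764 - 555) = -15396/(-699319) = -15396*(-1/699319) = 15396/699319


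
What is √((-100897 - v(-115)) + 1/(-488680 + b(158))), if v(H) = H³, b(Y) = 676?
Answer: √84541196112085911/244002 ≈ 1191.6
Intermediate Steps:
√((-100897 - v(-115)) + 1/(-488680 + b(158))) = √((-100897 - 1*(-115)³) + 1/(-488680 + 676)) = √((-100897 - 1*(-1520875)) + 1/(-488004)) = √((-100897 + 1520875) - 1/488004) = √(1419978 - 1/488004) = √(692954943911/488004) = √84541196112085911/244002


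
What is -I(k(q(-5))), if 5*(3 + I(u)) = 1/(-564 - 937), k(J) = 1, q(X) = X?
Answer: 22516/7505 ≈ 3.0001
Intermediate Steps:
I(u) = -22516/7505 (I(u) = -3 + 1/(5*(-564 - 937)) = -3 + (1/5)/(-1501) = -3 + (1/5)*(-1/1501) = -3 - 1/7505 = -22516/7505)
-I(k(q(-5))) = -1*(-22516/7505) = 22516/7505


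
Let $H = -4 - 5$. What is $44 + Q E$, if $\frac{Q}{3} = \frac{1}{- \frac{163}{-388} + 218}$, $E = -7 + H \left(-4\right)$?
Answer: $\frac{1254208}{28249} \approx 44.398$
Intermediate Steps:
$H = -9$
$E = 29$ ($E = -7 - -36 = -7 + 36 = 29$)
$Q = \frac{388}{28249}$ ($Q = \frac{3}{- \frac{163}{-388} + 218} = \frac{3}{\left(-163\right) \left(- \frac{1}{388}\right) + 218} = \frac{3}{\frac{163}{388} + 218} = \frac{3}{\frac{84747}{388}} = 3 \cdot \frac{388}{84747} = \frac{388}{28249} \approx 0.013735$)
$44 + Q E = 44 + \frac{388}{28249} \cdot 29 = 44 + \frac{11252}{28249} = \frac{1254208}{28249}$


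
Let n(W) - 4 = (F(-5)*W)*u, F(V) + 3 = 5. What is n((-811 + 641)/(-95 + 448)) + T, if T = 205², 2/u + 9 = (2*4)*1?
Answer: 14836917/353 ≈ 42031.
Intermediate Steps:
F(V) = 2 (F(V) = -3 + 5 = 2)
u = -2 (u = 2/(-9 + (2*4)*1) = 2/(-9 + 8*1) = 2/(-9 + 8) = 2/(-1) = 2*(-1) = -2)
T = 42025
n(W) = 4 - 4*W (n(W) = 4 + (2*W)*(-2) = 4 - 4*W)
n((-811 + 641)/(-95 + 448)) + T = (4 - 4*(-811 + 641)/(-95 + 448)) + 42025 = (4 - (-680)/353) + 42025 = (4 - 4*(-170/353)) + 42025 = (4 + 680/353) + 42025 = 2092/353 + 42025 = 14836917/353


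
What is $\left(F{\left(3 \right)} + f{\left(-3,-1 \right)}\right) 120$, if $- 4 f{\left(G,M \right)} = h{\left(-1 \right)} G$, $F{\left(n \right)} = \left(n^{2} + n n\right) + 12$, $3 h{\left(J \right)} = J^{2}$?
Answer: $3630$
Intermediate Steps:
$h{\left(J \right)} = \frac{J^{2}}{3}$
$F{\left(n \right)} = 12 + 2 n^{2}$ ($F{\left(n \right)} = \left(n^{2} + n^{2}\right) + 12 = 2 n^{2} + 12 = 12 + 2 n^{2}$)
$f{\left(G,M \right)} = - \frac{G}{12}$ ($f{\left(G,M \right)} = - \frac{\frac{\left(-1\right)^{2}}{3} G}{4} = - \frac{\frac{1}{3} \cdot 1 G}{4} = - \frac{\frac{1}{3} G}{4} = - \frac{G}{12}$)
$\left(F{\left(3 \right)} + f{\left(-3,-1 \right)}\right) 120 = \left(\left(12 + 2 \cdot 3^{2}\right) - - \frac{1}{4}\right) 120 = \left(\left(12 + 2 \cdot 9\right) + \frac{1}{4}\right) 120 = \left(\left(12 + 18\right) + \frac{1}{4}\right) 120 = \left(30 + \frac{1}{4}\right) 120 = \frac{121}{4} \cdot 120 = 3630$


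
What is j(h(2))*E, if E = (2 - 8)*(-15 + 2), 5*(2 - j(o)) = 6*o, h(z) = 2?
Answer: -156/5 ≈ -31.200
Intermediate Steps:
j(o) = 2 - 6*o/5
E = 78 (E = -6*(-13) = 78)
j(h(2))*E = (2 - 6/5*2)*78 = (2 - 12/5)*78 = -⅖*78 = -156/5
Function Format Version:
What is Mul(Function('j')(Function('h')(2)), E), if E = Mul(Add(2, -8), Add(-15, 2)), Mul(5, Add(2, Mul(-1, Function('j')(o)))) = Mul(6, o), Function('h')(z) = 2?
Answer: Rational(-156, 5) ≈ -31.200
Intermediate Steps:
Function('j')(o) = Add(2, Mul(Rational(-6, 5), o)) (Function('j')(o) = Add(2, Mul(Rational(-1, 5), Mul(6, o))) = Add(2, Mul(Rational(-6, 5), o)))
E = 78 (E = Mul(-6, -13) = 78)
Mul(Function('j')(Function('h')(2)), E) = Mul(Add(2, Mul(Rational(-6, 5), 2)), 78) = Mul(Add(2, Rational(-12, 5)), 78) = Mul(Rational(-2, 5), 78) = Rational(-156, 5)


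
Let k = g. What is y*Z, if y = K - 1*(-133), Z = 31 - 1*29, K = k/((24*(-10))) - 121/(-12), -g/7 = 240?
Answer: 1801/6 ≈ 300.17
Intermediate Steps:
g = -1680 (g = -7*240 = -1680)
k = -1680
K = 205/12 (K = -1680/(24*(-10)) - 121/(-12) = -1680/(-240) - 121*(-1/12) = -1680*(-1/240) + 121/12 = 7 + 121/12 = 205/12 ≈ 17.083)
Z = 2 (Z = 31 - 29 = 2)
y = 1801/12 (y = 205/12 - 1*(-133) = 205/12 + 133 = 1801/12 ≈ 150.08)
y*Z = (1801/12)*2 = 1801/6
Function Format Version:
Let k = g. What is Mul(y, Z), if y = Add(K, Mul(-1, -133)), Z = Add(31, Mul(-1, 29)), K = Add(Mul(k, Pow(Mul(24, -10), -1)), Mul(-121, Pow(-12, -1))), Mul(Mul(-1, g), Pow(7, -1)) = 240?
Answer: Rational(1801, 6) ≈ 300.17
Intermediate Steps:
g = -1680 (g = Mul(-7, 240) = -1680)
k = -1680
K = Rational(205, 12) (K = Add(Mul(-1680, Pow(Mul(24, -10), -1)), Mul(-121, Pow(-12, -1))) = Add(Mul(-1680, Pow(-240, -1)), Mul(-121, Rational(-1, 12))) = Add(Mul(-1680, Rational(-1, 240)), Rational(121, 12)) = Add(7, Rational(121, 12)) = Rational(205, 12) ≈ 17.083)
Z = 2 (Z = Add(31, -29) = 2)
y = Rational(1801, 12) (y = Add(Rational(205, 12), Mul(-1, -133)) = Add(Rational(205, 12), 133) = Rational(1801, 12) ≈ 150.08)
Mul(y, Z) = Mul(Rational(1801, 12), 2) = Rational(1801, 6)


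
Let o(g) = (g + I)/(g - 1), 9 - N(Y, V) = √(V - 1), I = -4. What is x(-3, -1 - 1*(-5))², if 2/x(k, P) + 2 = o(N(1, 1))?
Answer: 256/121 ≈ 2.1157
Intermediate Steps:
N(Y, V) = 9 - √(-1 + V) (N(Y, V) = 9 - √(V - 1) = 9 - √(-1 + V))
o(g) = (-4 + g)/(-1 + g) (o(g) = (g - 4)/(g - 1) = (-4 + g)/(-1 + g))
x(k, P) = -16/11 (x(k, P) = 2/(-2 + (-4 + (9 - √(-1 + 1)))/(-1 + (9 - √(-1 + 1)))) = 2/(-2 + (-4 + (9 - √0))/(-1 + (9 - √0))) = 2/(-2 + (-4 + (9 - 1*0))/(-1 + (9 - 1*0))) = 2/(-2 + (-4 + (9 + 0))/(-1 + (9 + 0))) = 2/(-2 + (-4 + 9)/(-1 + 9)) = 2/(-2 + 5/8) = 2/(-11/8) = 2*(-8/11) = -16/11)
x(-3, -1 - 1*(-5))² = (-16/11)² = 256/121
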